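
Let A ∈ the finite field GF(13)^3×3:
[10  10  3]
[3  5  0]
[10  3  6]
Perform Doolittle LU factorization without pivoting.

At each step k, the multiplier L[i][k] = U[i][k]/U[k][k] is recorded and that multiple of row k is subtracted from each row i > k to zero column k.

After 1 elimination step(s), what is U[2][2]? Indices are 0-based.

k=0: U[0][0]=10
  eliminate (1,0): mult=12, new row 1: (0, 2, 3); set L[1][0]=12
  eliminate (2,0): mult=1, new row 2: (0, 6, 3); set L[2][0]=1

U[2][2] = 3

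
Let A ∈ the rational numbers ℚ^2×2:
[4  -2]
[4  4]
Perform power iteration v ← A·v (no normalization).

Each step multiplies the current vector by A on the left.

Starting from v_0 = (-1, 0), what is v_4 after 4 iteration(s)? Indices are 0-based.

v_4 = (448, -512)

v_0 = (-1, 0).
v_1 = A·v_0 = (-4, -4).
v_2 = A·v_1 = (-8, -32).
v_3 = A·v_2 = (32, -160).
v_4 = A·v_3 = (448, -512).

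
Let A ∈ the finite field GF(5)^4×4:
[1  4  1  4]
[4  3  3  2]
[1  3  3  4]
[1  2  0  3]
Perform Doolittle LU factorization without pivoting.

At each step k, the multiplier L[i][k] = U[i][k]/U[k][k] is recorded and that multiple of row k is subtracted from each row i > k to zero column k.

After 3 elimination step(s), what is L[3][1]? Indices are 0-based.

L[3][1] = 4

k=0: U[0][0]=1
  eliminate (1,0): mult=4, new row 1: (0, 2, 4, 1); set L[1][0]=4
  eliminate (2,0): mult=1, new row 2: (0, 4, 2, 0); set L[2][0]=1
  eliminate (3,0): mult=1, new row 3: (0, 3, 4, 4); set L[3][0]=1
k=1: U[1][1]=2
  eliminate (2,1): mult=2, new row 2: (0, 0, 4, 3); set L[2][1]=2
  eliminate (3,1): mult=4, new row 3: (0, 0, 3, 0); set L[3][1]=4
k=2: U[2][2]=4
  eliminate (3,2): mult=2, new row 3: (0, 0, 0, 4); set L[3][2]=2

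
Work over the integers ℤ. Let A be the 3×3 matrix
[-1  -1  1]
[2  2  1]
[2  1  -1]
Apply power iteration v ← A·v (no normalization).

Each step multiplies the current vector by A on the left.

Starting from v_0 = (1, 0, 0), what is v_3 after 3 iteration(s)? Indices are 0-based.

v_0 = (1, 0, 0).
v_1 = A·v_0 = (-1, 2, 2).
v_2 = A·v_1 = (1, 4, -2).
v_3 = A·v_2 = (-7, 8, 8).

v_3 = (-7, 8, 8)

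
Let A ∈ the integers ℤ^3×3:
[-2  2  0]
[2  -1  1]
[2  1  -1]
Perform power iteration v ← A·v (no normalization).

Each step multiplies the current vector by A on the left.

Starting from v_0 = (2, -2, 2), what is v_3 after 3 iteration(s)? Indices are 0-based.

v_3 = (-112, 80, 48)

v_0 = (2, -2, 2).
v_1 = A·v_0 = (-8, 8, 0).
v_2 = A·v_1 = (32, -24, -8).
v_3 = A·v_2 = (-112, 80, 48).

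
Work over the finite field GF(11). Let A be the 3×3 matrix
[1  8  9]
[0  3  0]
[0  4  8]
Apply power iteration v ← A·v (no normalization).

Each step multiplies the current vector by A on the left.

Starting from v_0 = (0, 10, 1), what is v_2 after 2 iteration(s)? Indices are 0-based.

v_0 = (0, 10, 1).
v_1 = A·v_0 = (1, 8, 4).
v_2 = A·v_1 = (2, 2, 9).

v_2 = (2, 2, 9)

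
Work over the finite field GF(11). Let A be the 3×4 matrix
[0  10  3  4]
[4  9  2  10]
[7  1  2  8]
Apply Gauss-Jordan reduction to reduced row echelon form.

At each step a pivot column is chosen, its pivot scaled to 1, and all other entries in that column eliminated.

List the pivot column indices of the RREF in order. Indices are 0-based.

[1] R0 <-> R1
[1] R0 /= 4  ⇒  (1, 5, 6, 8)
     R2 -= 7·R0  ⇒  (0, 10, 4, 7)
[2] R1 /= 10  ⇒  (0, 1, 8, 7)
     R0 -= 5·R1  ⇒  (1, 0, 10, 6)
     R2 -= 10·R1  ⇒  (0, 0, 1, 3)
[3] R2 /= 1  ⇒  (0, 0, 1, 3)
     R0 -= 10·R2  ⇒  (1, 0, 0, 9)
     R1 -= 8·R2  ⇒  (0, 1, 0, 5)

pivot columns: 0, 1, 2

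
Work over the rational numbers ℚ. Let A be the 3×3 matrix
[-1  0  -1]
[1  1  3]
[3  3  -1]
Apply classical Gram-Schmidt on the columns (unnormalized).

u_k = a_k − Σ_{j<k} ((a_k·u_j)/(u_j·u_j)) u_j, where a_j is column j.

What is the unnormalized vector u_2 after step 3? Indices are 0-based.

Step 1: u_0 = a_0 = (-1, 1, 3).
Step 2: u_1 = a_1 − (10/11)·u_0 = (10/11, 1/11, 3/11).
Step 3: u_2 = a_2 − (1/11)·u_0 − (-1)·u_1 = (0, 3, -1).

u_2 = (0, 3, -1)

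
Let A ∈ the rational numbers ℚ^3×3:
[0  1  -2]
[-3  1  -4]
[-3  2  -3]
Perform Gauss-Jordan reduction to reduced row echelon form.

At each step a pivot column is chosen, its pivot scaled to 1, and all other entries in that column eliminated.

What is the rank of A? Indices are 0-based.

pivot(0,0): swap R0↔R1
pivot(0,0)=-3: scale R0 → (1, -1/3, 4/3)
  clear (2,0): R2 −= (-3)R0 → (0, 1, 1)
pivot(1,1)=1: scale R1 → (0, 1, -2)
  clear (0,1): R0 −= (-1/3)R1 → (1, 0, 2/3)
  clear (2,1): R2 −= (1)R1 → (0, 0, 3)
pivot(2,2)=3: scale R2 → (0, 0, 1)
  clear (0,2): R0 −= (2/3)R2 → (1, 0, 0)
  clear (1,2): R1 −= (-2)R2 → (0, 1, 0)

rank = 3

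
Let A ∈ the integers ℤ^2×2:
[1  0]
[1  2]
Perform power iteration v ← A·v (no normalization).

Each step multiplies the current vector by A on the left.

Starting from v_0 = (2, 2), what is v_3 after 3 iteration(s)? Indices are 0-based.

v_3 = (2, 30)

v_0 = (2, 2).
v_1 = A·v_0 = (2, 6).
v_2 = A·v_1 = (2, 14).
v_3 = A·v_2 = (2, 30).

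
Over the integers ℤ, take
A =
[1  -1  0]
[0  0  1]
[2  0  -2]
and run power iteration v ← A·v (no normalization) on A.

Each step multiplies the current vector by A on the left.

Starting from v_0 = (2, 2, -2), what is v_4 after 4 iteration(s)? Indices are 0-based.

v_0 = (2, 2, -2).
v_1 = A·v_0 = (0, -2, 8).
v_2 = A·v_1 = (2, 8, -16).
v_3 = A·v_2 = (-6, -16, 36).
v_4 = A·v_3 = (10, 36, -84).

v_4 = (10, 36, -84)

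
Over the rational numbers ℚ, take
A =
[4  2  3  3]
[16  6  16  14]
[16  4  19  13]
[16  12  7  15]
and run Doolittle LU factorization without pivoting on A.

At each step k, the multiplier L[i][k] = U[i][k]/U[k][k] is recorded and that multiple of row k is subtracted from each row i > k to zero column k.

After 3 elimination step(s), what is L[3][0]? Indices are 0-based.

[col 0] pivot 4
  R1 -= 4*R0 → (0, -2, 4, 2)  (L[1][0] := 4)
  R2 -= 4*R0 → (0, -4, 7, 1)  (L[2][0] := 4)
  R3 -= 4*R0 → (0, 4, -5, 3)  (L[3][0] := 4)
[col 1] pivot -2
  R2 -= 2*R1 → (0, 0, -1, -3)  (L[2][1] := 2)
  R3 -= -2*R1 → (0, 0, 3, 7)  (L[3][1] := -2)
[col 2] pivot -1
  R3 -= -3*R2 → (0, 0, 0, -2)  (L[3][2] := -3)

L[3][0] = 4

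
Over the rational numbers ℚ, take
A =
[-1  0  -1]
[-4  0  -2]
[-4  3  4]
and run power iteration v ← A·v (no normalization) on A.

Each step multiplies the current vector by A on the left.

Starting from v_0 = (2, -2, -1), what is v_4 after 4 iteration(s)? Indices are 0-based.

v_0 = (2, -2, -1).
v_1 = A·v_0 = (-1, -6, -18).
v_2 = A·v_1 = (19, 40, -86).
v_3 = A·v_2 = (67, 96, -300).
v_4 = A·v_3 = (233, 332, -1180).

v_4 = (233, 332, -1180)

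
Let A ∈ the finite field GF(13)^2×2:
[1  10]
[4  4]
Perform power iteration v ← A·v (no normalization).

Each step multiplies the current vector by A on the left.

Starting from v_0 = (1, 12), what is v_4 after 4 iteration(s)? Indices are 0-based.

v_0 = (1, 12).
v_1 = A·v_0 = (4, 0).
v_2 = A·v_1 = (4, 3).
v_3 = A·v_2 = (8, 2).
v_4 = A·v_3 = (2, 1).

v_4 = (2, 1)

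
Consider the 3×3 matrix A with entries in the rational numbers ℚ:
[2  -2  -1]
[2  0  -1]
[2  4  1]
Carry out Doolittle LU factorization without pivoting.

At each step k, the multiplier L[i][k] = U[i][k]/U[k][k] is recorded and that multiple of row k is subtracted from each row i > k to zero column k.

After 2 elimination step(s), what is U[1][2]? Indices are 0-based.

U[1][2] = 0

k=0: U[0][0]=2
  eliminate (1,0): mult=1, new row 1: (0, 2, 0); set L[1][0]=1
  eliminate (2,0): mult=1, new row 2: (0, 6, 2); set L[2][0]=1
k=1: U[1][1]=2
  eliminate (2,1): mult=3, new row 2: (0, 0, 2); set L[2][1]=3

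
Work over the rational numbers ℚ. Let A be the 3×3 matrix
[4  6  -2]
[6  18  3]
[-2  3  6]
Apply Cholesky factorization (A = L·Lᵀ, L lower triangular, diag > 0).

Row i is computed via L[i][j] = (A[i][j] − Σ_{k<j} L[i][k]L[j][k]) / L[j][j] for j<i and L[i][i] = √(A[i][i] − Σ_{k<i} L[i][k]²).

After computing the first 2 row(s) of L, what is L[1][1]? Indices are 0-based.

Step 1: L[0][0] = √(4) = 2.
  L[1][0] = (6) / L[0][0] = 3.
Step 2: L[1][1] = √(9) = 3.

L[1][1] = 3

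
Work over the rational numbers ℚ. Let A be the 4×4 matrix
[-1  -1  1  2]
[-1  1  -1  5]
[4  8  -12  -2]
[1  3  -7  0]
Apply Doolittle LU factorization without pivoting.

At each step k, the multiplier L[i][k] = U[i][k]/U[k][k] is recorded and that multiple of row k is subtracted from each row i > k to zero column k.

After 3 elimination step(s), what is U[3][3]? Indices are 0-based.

U[3][3] = -1

[col 0] pivot -1
  R1 -= 1*R0 → (0, 2, -2, 3)  (L[1][0] := 1)
  R2 -= -4*R0 → (0, 4, -8, 6)  (L[2][0] := -4)
  R3 -= -1*R0 → (0, 2, -6, 2)  (L[3][0] := -1)
[col 1] pivot 2
  R2 -= 2*R1 → (0, 0, -4, 0)  (L[2][1] := 2)
  R3 -= 1*R1 → (0, 0, -4, -1)  (L[3][1] := 1)
[col 2] pivot -4
  R3 -= 1*R2 → (0, 0, 0, -1)  (L[3][2] := 1)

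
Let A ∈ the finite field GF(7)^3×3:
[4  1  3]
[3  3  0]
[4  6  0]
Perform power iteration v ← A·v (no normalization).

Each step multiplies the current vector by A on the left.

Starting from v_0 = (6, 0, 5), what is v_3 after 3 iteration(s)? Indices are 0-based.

v_0 = (6, 0, 5).
v_1 = A·v_0 = (4, 4, 3).
v_2 = A·v_1 = (1, 3, 5).
v_3 = A·v_2 = (1, 5, 1).

v_3 = (1, 5, 1)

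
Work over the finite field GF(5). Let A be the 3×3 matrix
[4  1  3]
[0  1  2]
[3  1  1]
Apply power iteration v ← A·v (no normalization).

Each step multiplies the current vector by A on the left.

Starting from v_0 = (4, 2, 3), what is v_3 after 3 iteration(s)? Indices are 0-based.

v_3 = (3, 4, 4)

v_0 = (4, 2, 3).
v_1 = A·v_0 = (2, 3, 2).
v_2 = A·v_1 = (2, 2, 1).
v_3 = A·v_2 = (3, 4, 4).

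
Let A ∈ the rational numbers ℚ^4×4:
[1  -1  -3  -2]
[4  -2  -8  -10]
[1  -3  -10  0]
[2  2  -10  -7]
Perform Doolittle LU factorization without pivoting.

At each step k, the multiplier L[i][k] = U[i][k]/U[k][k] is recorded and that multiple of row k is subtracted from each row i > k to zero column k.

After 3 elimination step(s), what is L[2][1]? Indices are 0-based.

k=0: U[0][0]=1
  eliminate (1,0): mult=4, new row 1: (0, 2, 4, -2); set L[1][0]=4
  eliminate (2,0): mult=1, new row 2: (0, -2, -7, 2); set L[2][0]=1
  eliminate (3,0): mult=2, new row 3: (0, 4, -4, -3); set L[3][0]=2
k=1: U[1][1]=2
  eliminate (2,1): mult=-1, new row 2: (0, 0, -3, 0); set L[2][1]=-1
  eliminate (3,1): mult=2, new row 3: (0, 0, -12, 1); set L[3][1]=2
k=2: U[2][2]=-3
  eliminate (3,2): mult=4, new row 3: (0, 0, 0, 1); set L[3][2]=4

L[2][1] = -1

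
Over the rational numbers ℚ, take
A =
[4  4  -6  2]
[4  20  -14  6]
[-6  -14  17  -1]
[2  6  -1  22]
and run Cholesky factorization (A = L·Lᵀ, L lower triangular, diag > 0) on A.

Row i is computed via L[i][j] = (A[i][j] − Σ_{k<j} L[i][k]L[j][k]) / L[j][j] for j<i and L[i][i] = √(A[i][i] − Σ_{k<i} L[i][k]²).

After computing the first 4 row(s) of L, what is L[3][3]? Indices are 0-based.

Step 1: L[0][0] = √(4) = 2.
  L[1][0] = (4) / L[0][0] = 2.
Step 2: L[1][1] = √(16) = 4.
  L[2][0] = (-6) / L[0][0] = -3.
  L[2][1] = (-8) / L[1][1] = -2.
Step 3: L[2][2] = √(4) = 2.
  L[3][0] = (2) / L[0][0] = 1.
  L[3][1] = (4) / L[1][1] = 1.
  L[3][2] = (4) / L[2][2] = 2.
Step 4: L[3][3] = √(16) = 4.

L[3][3] = 4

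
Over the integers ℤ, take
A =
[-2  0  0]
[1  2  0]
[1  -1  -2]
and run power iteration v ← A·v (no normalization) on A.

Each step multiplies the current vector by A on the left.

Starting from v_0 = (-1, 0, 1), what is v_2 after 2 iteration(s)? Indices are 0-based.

v_2 = (-4, 0, 9)

v_0 = (-1, 0, 1).
v_1 = A·v_0 = (2, -1, -3).
v_2 = A·v_1 = (-4, 0, 9).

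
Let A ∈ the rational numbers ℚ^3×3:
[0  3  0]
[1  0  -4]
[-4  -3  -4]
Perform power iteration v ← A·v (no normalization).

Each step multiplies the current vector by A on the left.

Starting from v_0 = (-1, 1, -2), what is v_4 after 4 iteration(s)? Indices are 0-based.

v_4 = (891, -1263, -1659)

v_0 = (-1, 1, -2).
v_1 = A·v_0 = (3, 7, 9).
v_2 = A·v_1 = (21, -33, -69).
v_3 = A·v_2 = (-99, 297, 291).
v_4 = A·v_3 = (891, -1263, -1659).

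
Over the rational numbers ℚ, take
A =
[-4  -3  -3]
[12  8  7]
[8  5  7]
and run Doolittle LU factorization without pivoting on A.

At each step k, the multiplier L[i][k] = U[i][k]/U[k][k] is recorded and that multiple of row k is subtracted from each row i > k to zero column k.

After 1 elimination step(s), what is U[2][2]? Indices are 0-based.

k=0: U[0][0]=-4
  eliminate (1,0): mult=-3, new row 1: (0, -1, -2); set L[1][0]=-3
  eliminate (2,0): mult=-2, new row 2: (0, -1, 1); set L[2][0]=-2

U[2][2] = 1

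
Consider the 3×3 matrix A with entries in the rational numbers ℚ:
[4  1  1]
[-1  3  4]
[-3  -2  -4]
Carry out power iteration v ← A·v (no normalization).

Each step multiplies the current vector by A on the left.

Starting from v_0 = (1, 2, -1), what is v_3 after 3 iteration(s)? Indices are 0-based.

v_3 = (53, -80, -6)

v_0 = (1, 2, -1).
v_1 = A·v_0 = (5, 1, -3).
v_2 = A·v_1 = (18, -14, -5).
v_3 = A·v_2 = (53, -80, -6).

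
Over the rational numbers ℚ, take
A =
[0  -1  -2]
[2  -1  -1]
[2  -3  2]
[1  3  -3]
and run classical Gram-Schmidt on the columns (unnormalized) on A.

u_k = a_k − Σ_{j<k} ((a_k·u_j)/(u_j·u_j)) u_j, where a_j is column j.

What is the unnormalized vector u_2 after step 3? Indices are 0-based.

Step 1: u_0 = a_0 = (0, 2, 2, 1).
Step 2: u_1 = a_1 − (-5/9)·u_0 = (-1, 1/9, -17/9, 32/9).
Step 3: u_2 = a_2 − (-1/9)·u_0 − (-113/155)·u_1 = (-423/155, -108/155, 131/155, -46/155).

u_2 = (-423/155, -108/155, 131/155, -46/155)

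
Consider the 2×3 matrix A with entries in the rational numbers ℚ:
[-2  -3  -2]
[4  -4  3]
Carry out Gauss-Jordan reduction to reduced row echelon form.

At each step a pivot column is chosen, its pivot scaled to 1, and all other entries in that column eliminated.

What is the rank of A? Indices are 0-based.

pivot(0,0)=-2: scale R0 → (1, 3/2, 1)
  clear (1,0): R1 −= (4)R0 → (0, -10, -1)
pivot(1,1)=-10: scale R1 → (0, 1, 1/10)
  clear (0,1): R0 −= (3/2)R1 → (1, 0, 17/20)

rank = 2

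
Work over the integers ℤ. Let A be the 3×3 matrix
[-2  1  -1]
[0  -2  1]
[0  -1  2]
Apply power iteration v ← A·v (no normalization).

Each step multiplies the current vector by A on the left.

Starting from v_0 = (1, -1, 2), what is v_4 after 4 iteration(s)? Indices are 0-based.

v_0 = (1, -1, 2).
v_1 = A·v_0 = (-5, 4, 5).
v_2 = A·v_1 = (9, -3, 6).
v_3 = A·v_2 = (-27, 12, 15).
v_4 = A·v_3 = (51, -9, 18).

v_4 = (51, -9, 18)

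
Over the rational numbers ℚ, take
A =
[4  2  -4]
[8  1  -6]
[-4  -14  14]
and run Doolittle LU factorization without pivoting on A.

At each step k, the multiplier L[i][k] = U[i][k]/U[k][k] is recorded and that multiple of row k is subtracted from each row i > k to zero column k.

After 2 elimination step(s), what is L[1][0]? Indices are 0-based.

[col 0] pivot 4
  R1 -= 2*R0 → (0, -3, 2)  (L[1][0] := 2)
  R2 -= -1*R0 → (0, -12, 10)  (L[2][0] := -1)
[col 1] pivot -3
  R2 -= 4*R1 → (0, 0, 2)  (L[2][1] := 4)

L[1][0] = 2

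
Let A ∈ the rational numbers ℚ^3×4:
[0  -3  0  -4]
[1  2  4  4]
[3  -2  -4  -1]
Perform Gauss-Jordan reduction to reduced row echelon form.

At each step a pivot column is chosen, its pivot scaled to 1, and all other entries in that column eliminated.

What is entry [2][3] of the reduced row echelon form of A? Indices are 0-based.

step 1: exchange rows 0,1
step 1: normalize row 0 (÷1) = (1, 2, 4, 4)
  row 2: subtract 3×row0 = (0, -8, -16, -13)
step 2: normalize row 1 (÷-3) = (0, 1, 0, 4/3)
  row 0: subtract 2×row1 = (1, 0, 4, 4/3)
  row 2: subtract -8×row1 = (0, 0, -16, -7/3)
step 3: normalize row 2 (÷-16) = (0, 0, 1, 7/48)
  row 0: subtract 4×row2 = (1, 0, 0, 3/4)

M[2][3] = 7/48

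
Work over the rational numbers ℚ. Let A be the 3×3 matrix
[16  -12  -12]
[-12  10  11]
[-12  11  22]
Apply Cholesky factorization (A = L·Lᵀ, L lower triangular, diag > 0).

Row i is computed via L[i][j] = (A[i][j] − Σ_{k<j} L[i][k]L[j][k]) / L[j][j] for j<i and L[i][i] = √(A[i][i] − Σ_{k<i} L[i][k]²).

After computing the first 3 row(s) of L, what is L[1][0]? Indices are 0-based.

Step 1: L[0][0] = √(16) = 4.
  L[1][0] = (-12) / L[0][0] = -3.
Step 2: L[1][1] = √(1) = 1.
  L[2][0] = (-12) / L[0][0] = -3.
  L[2][1] = (2) / L[1][1] = 2.
Step 3: L[2][2] = √(9) = 3.

L[1][0] = -3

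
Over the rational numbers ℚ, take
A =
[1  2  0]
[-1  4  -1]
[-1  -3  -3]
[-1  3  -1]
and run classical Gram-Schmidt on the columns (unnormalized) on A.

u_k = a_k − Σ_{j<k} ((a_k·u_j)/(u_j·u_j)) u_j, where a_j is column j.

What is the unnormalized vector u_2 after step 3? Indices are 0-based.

Step 1: u_0 = a_0 = (1, -1, -1, -1).
Step 2: u_1 = a_1 − (-1/2)·u_0 = (5/2, 7/2, -7/2, 5/2).
Step 3: u_2 = a_2 − (5/4)·u_0 − (9/74)·u_1 = (-115/74, -13/74, -49/37, -2/37).

u_2 = (-115/74, -13/74, -49/37, -2/37)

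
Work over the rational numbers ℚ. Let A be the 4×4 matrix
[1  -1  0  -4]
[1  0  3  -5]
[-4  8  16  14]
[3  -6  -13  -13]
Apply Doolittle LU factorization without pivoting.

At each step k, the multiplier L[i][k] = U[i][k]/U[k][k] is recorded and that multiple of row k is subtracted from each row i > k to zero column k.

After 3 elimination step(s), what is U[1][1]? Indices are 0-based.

U[1][1] = 1

[col 0] pivot 1
  R1 -= 1*R0 → (0, 1, 3, -1)  (L[1][0] := 1)
  R2 -= -4*R0 → (0, 4, 16, -2)  (L[2][0] := -4)
  R3 -= 3*R0 → (0, -3, -13, -1)  (L[3][0] := 3)
[col 1] pivot 1
  R2 -= 4*R1 → (0, 0, 4, 2)  (L[2][1] := 4)
  R3 -= -3*R1 → (0, 0, -4, -4)  (L[3][1] := -3)
[col 2] pivot 4
  R3 -= -1*R2 → (0, 0, 0, -2)  (L[3][2] := -1)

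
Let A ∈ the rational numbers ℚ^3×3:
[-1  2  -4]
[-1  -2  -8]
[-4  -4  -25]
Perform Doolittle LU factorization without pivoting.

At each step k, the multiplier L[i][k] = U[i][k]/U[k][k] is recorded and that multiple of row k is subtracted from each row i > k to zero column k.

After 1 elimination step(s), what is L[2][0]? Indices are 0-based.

L[2][0] = 4

[col 0] pivot -1
  R1 -= 1*R0 → (0, -4, -4)  (L[1][0] := 1)
  R2 -= 4*R0 → (0, -12, -9)  (L[2][0] := 4)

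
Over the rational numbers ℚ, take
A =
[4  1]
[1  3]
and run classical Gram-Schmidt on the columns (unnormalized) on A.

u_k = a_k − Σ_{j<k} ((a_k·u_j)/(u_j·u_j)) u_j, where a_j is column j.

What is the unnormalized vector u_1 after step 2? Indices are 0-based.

Step 1: u_0 = a_0 = (4, 1).
Step 2: u_1 = a_1 − (7/17)·u_0 = (-11/17, 44/17).

u_1 = (-11/17, 44/17)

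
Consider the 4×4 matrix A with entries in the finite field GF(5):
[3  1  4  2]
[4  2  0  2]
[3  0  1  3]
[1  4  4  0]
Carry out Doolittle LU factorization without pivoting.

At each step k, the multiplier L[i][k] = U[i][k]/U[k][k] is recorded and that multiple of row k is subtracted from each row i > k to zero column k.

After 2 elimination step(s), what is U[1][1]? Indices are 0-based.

k=0: U[0][0]=3
  eliminate (1,0): mult=3, new row 1: (0, 4, 3, 1); set L[1][0]=3
  eliminate (2,0): mult=1, new row 2: (0, 4, 2, 1); set L[2][0]=1
  eliminate (3,0): mult=2, new row 3: (0, 2, 1, 1); set L[3][0]=2
k=1: U[1][1]=4
  eliminate (2,1): mult=1, new row 2: (0, 0, 4, 0); set L[2][1]=1
  eliminate (3,1): mult=3, new row 3: (0, 0, 2, 3); set L[3][1]=3

U[1][1] = 4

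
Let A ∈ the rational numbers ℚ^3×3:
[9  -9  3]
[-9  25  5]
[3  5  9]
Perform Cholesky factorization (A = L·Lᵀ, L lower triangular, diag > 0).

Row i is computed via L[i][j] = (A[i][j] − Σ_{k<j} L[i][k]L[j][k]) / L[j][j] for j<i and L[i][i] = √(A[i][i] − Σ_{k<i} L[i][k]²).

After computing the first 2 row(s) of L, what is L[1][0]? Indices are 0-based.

L[1][0] = -3

Step 1: L[0][0] = √(9) = 3.
  L[1][0] = (-9) / L[0][0] = -3.
Step 2: L[1][1] = √(16) = 4.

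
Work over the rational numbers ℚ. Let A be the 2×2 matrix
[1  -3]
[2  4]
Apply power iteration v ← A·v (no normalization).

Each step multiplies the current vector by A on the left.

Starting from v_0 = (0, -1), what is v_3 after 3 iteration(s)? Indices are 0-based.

v_3 = (45, -10)

v_0 = (0, -1).
v_1 = A·v_0 = (3, -4).
v_2 = A·v_1 = (15, -10).
v_3 = A·v_2 = (45, -10).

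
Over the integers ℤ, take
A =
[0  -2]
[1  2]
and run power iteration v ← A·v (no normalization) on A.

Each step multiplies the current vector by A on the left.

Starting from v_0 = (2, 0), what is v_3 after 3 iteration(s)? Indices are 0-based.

v_0 = (2, 0).
v_1 = A·v_0 = (0, 2).
v_2 = A·v_1 = (-4, 4).
v_3 = A·v_2 = (-8, 4).

v_3 = (-8, 4)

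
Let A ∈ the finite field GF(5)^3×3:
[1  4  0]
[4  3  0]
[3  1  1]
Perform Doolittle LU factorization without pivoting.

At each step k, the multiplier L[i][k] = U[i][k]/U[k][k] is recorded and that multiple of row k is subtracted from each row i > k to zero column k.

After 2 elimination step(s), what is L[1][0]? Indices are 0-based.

Step 1: pivot at (0,0) is 1.
  row1 ← row1 − (4)·row0  ⇒  L[1][0]=4, U row1=(0, 2, 0)
  row2 ← row2 − (3)·row0  ⇒  L[2][0]=3, U row2=(0, 4, 1)
Step 2: pivot at (1,1) is 2.
  row2 ← row2 − (2)·row1  ⇒  L[2][1]=2, U row2=(0, 0, 1)

L[1][0] = 4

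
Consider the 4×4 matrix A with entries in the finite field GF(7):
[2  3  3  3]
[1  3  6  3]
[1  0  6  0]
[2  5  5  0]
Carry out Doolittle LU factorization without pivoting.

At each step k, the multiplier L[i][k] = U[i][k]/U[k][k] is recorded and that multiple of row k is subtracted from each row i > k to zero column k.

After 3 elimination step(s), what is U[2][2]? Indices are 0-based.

k=0: U[0][0]=2
  eliminate (1,0): mult=4, new row 1: (0, 5, 1, 5); set L[1][0]=4
  eliminate (2,0): mult=4, new row 2: (0, 2, 1, 2); set L[2][0]=4
  eliminate (3,0): mult=1, new row 3: (0, 2, 2, 4); set L[3][0]=1
k=1: U[1][1]=5
  eliminate (2,1): mult=6, new row 2: (0, 0, 2, 0); set L[2][1]=6
  eliminate (3,1): mult=6, new row 3: (0, 0, 3, 2); set L[3][1]=6
k=2: U[2][2]=2
  eliminate (3,2): mult=5, new row 3: (0, 0, 0, 2); set L[3][2]=5

U[2][2] = 2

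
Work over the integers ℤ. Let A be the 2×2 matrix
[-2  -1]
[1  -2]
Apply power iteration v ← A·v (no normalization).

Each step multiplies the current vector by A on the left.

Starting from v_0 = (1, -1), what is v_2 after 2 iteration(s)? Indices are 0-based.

v_2 = (-1, -7)

v_0 = (1, -1).
v_1 = A·v_0 = (-1, 3).
v_2 = A·v_1 = (-1, -7).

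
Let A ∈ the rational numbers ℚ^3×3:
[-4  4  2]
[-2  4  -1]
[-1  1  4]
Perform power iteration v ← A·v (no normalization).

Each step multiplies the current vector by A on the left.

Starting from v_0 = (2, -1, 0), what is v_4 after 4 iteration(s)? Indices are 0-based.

v_4 = (82, 71, -144)

v_0 = (2, -1, 0).
v_1 = A·v_0 = (-12, -8, -3).
v_2 = A·v_1 = (10, -5, -8).
v_3 = A·v_2 = (-76, -32, -47).
v_4 = A·v_3 = (82, 71, -144).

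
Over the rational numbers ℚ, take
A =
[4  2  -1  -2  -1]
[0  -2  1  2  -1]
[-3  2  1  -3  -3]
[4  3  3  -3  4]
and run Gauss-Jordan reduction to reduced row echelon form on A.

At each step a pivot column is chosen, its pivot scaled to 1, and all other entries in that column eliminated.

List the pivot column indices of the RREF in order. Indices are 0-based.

pivot columns: 0, 1, 2, 3

step 1: normalize row 0 (÷4) = (1, 1/2, -1/4, -1/2, -1/4)
  row 2: subtract -3×row0 = (0, 7/2, 1/4, -9/2, -15/4)
  row 3: subtract 4×row0 = (0, 1, 4, -1, 5)
step 2: normalize row 1 (÷-2) = (0, 1, -1/2, -1, 1/2)
  row 0: subtract 1/2×row1 = (1, 0, 0, 0, -1/2)
  row 2: subtract 7/2×row1 = (0, 0, 2, -1, -11/2)
  row 3: subtract 1×row1 = (0, 0, 9/2, 0, 9/2)
step 3: normalize row 2 (÷2) = (0, 0, 1, -1/2, -11/4)
  row 1: subtract -1/2×row2 = (0, 1, 0, -5/4, -7/8)
  row 3: subtract 9/2×row2 = (0, 0, 0, 9/4, 135/8)
step 4: normalize row 3 (÷9/4) = (0, 0, 0, 1, 15/2)
  row 1: subtract -5/4×row3 = (0, 1, 0, 0, 17/2)
  row 2: subtract -1/2×row3 = (0, 0, 1, 0, 1)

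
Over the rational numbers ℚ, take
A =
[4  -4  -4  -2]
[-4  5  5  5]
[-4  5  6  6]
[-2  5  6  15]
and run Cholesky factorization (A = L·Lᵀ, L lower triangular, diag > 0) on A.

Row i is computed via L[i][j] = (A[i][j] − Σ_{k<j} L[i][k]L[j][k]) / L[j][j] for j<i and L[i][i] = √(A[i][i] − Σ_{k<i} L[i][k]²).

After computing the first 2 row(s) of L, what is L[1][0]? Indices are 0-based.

Step 1: L[0][0] = √(4) = 2.
  L[1][0] = (-4) / L[0][0] = -2.
Step 2: L[1][1] = √(1) = 1.

L[1][0] = -2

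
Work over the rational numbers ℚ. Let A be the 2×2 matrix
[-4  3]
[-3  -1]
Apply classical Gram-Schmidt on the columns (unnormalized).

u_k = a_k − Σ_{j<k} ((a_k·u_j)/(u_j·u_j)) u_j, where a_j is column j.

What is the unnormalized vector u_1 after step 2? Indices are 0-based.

Step 1: u_0 = a_0 = (-4, -3).
Step 2: u_1 = a_1 − (-9/25)·u_0 = (39/25, -52/25).

u_1 = (39/25, -52/25)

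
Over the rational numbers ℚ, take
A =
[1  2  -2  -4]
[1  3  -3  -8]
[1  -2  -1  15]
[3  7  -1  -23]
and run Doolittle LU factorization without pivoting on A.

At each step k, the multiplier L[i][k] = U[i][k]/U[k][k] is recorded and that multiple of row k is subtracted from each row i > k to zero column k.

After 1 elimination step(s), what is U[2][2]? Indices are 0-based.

U[2][2] = 1

Step 1: pivot at (0,0) is 1.
  row1 ← row1 − (1)·row0  ⇒  L[1][0]=1, U row1=(0, 1, -1, -4)
  row2 ← row2 − (1)·row0  ⇒  L[2][0]=1, U row2=(0, -4, 1, 19)
  row3 ← row3 − (3)·row0  ⇒  L[3][0]=3, U row3=(0, 1, 5, -11)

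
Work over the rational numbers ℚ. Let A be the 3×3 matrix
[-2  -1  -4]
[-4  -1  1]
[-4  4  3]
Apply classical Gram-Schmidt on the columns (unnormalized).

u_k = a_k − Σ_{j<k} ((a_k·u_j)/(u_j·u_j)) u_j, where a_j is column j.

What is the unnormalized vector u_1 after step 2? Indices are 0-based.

u_1 = (-14/9, -19/9, 26/9)

Step 1: u_0 = a_0 = (-2, -4, -4).
Step 2: u_1 = a_1 − (-5/18)·u_0 = (-14/9, -19/9, 26/9).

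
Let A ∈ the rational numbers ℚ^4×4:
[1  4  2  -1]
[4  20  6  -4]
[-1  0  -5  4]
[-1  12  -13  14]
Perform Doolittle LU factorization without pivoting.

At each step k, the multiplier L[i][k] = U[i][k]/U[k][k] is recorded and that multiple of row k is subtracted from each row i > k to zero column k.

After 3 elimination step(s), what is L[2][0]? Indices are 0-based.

[col 0] pivot 1
  R1 -= 4*R0 → (0, 4, -2, 0)  (L[1][0] := 4)
  R2 -= -1*R0 → (0, 4, -3, 3)  (L[2][0] := -1)
  R3 -= -1*R0 → (0, 16, -11, 13)  (L[3][0] := -1)
[col 1] pivot 4
  R2 -= 1*R1 → (0, 0, -1, 3)  (L[2][1] := 1)
  R3 -= 4*R1 → (0, 0, -3, 13)  (L[3][1] := 4)
[col 2] pivot -1
  R3 -= 3*R2 → (0, 0, 0, 4)  (L[3][2] := 3)

L[2][0] = -1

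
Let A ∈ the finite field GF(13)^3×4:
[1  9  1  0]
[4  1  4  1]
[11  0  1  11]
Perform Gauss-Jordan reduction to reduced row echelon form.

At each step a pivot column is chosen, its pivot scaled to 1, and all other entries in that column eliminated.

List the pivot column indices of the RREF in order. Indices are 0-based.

pivot columns: 0, 1, 2

step 1: normalize row 0 (÷1) = (1, 9, 1, 0)
  row 1: subtract 4×row0 = (0, 4, 0, 1)
  row 2: subtract 11×row0 = (0, 5, 3, 11)
step 2: normalize row 1 (÷4) = (0, 1, 0, 10)
  row 0: subtract 9×row1 = (1, 0, 1, 1)
  row 2: subtract 5×row1 = (0, 0, 3, 0)
step 3: normalize row 2 (÷3) = (0, 0, 1, 0)
  row 0: subtract 1×row2 = (1, 0, 0, 1)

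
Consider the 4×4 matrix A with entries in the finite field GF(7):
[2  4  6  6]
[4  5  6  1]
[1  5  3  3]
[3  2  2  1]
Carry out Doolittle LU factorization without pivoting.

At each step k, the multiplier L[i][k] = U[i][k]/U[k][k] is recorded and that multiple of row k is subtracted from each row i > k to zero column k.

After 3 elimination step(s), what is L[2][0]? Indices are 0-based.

k=0: U[0][0]=2
  eliminate (1,0): mult=2, new row 1: (0, 4, 1, 3); set L[1][0]=2
  eliminate (2,0): mult=4, new row 2: (0, 3, 0, 0); set L[2][0]=4
  eliminate (3,0): mult=5, new row 3: (0, 3, 0, 6); set L[3][0]=5
k=1: U[1][1]=4
  eliminate (2,1): mult=6, new row 2: (0, 0, 1, 3); set L[2][1]=6
  eliminate (3,1): mult=6, new row 3: (0, 0, 1, 2); set L[3][1]=6
k=2: U[2][2]=1
  eliminate (3,2): mult=1, new row 3: (0, 0, 0, 6); set L[3][2]=1

L[2][0] = 4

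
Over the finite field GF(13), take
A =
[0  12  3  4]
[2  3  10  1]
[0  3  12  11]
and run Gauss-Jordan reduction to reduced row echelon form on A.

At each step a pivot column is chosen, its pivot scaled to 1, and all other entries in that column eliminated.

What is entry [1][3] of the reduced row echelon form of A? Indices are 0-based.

M[1][3] = 3

[1] R0 <-> R1
[1] R0 /= 2  ⇒  (1, 8, 5, 7)
[2] R1 /= 12  ⇒  (0, 1, 10, 9)
     R0 -= 8·R1  ⇒  (1, 0, 3, 0)
     R2 -= 3·R1  ⇒  (0, 0, 8, 10)
[3] R2 /= 8  ⇒  (0, 0, 1, 11)
     R0 -= 3·R2  ⇒  (1, 0, 0, 6)
     R1 -= 10·R2  ⇒  (0, 1, 0, 3)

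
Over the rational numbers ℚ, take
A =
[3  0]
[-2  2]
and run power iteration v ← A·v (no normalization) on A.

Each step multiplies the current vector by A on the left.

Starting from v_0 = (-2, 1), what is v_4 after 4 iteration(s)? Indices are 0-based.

v_0 = (-2, 1).
v_1 = A·v_0 = (-6, 6).
v_2 = A·v_1 = (-18, 24).
v_3 = A·v_2 = (-54, 84).
v_4 = A·v_3 = (-162, 276).

v_4 = (-162, 276)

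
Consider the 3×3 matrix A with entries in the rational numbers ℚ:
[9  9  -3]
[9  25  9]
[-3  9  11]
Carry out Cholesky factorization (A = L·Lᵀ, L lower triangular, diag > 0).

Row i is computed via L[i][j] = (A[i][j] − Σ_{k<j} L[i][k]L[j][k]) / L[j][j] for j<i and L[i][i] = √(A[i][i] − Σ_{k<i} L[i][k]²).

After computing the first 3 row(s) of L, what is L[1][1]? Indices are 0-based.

Step 1: L[0][0] = √(9) = 3.
  L[1][0] = (9) / L[0][0] = 3.
Step 2: L[1][1] = √(16) = 4.
  L[2][0] = (-3) / L[0][0] = -1.
  L[2][1] = (12) / L[1][1] = 3.
Step 3: L[2][2] = √(1) = 1.

L[1][1] = 4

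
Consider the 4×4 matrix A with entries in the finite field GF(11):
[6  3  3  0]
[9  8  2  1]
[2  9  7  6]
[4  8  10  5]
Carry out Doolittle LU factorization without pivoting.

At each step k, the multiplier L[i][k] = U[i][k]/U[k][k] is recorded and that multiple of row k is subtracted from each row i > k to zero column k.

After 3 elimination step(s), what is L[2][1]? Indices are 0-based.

k=0: U[0][0]=6
  eliminate (1,0): mult=7, new row 1: (0, 9, 3, 1); set L[1][0]=7
  eliminate (2,0): mult=4, new row 2: (0, 8, 6, 6); set L[2][0]=4
  eliminate (3,0): mult=8, new row 3: (0, 6, 8, 5); set L[3][0]=8
k=1: U[1][1]=9
  eliminate (2,1): mult=7, new row 2: (0, 0, 7, 10); set L[2][1]=7
  eliminate (3,1): mult=8, new row 3: (0, 0, 6, 8); set L[3][1]=8
k=2: U[2][2]=7
  eliminate (3,2): mult=4, new row 3: (0, 0, 0, 1); set L[3][2]=4

L[2][1] = 7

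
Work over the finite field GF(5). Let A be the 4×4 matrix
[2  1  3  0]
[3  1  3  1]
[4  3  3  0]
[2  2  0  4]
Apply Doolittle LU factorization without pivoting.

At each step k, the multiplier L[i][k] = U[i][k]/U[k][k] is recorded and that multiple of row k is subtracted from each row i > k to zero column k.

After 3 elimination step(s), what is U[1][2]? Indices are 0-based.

Step 1: pivot at (0,0) is 2.
  row1 ← row1 − (4)·row0  ⇒  L[1][0]=4, U row1=(0, 2, 1, 1)
  row2 ← row2 − (2)·row0  ⇒  L[2][0]=2, U row2=(0, 1, 2, 0)
  row3 ← row3 − (1)·row0  ⇒  L[3][0]=1, U row3=(0, 1, 2, 4)
Step 2: pivot at (1,1) is 2.
  row2 ← row2 − (3)·row1  ⇒  L[2][1]=3, U row2=(0, 0, 4, 2)
  row3 ← row3 − (3)·row1  ⇒  L[3][1]=3, U row3=(0, 0, 4, 1)
Step 3: pivot at (2,2) is 4.
  row3 ← row3 − (1)·row2  ⇒  L[3][2]=1, U row3=(0, 0, 0, 4)

U[1][2] = 1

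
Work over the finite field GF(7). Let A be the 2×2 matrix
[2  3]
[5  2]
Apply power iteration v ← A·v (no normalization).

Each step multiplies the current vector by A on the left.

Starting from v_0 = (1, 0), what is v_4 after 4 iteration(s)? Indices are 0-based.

v_0 = (1, 0).
v_1 = A·v_0 = (2, 5).
v_2 = A·v_1 = (5, 6).
v_3 = A·v_2 = (0, 2).
v_4 = A·v_3 = (6, 4).

v_4 = (6, 4)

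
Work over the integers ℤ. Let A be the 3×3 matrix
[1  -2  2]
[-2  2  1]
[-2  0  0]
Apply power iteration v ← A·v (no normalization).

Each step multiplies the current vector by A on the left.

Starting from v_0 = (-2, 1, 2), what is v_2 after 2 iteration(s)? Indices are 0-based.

v_2 = (-8, 20, 0)

v_0 = (-2, 1, 2).
v_1 = A·v_0 = (0, 8, 4).
v_2 = A·v_1 = (-8, 20, 0).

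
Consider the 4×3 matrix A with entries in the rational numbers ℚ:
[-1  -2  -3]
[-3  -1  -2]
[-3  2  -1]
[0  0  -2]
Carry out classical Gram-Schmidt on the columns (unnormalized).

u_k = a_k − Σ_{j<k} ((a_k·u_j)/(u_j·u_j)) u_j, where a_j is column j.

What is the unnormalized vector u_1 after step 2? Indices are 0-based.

u_1 = (-39/19, -22/19, 35/19, 0)

Step 1: u_0 = a_0 = (-1, -3, -3, 0).
Step 2: u_1 = a_1 − (-1/19)·u_0 = (-39/19, -22/19, 35/19, 0).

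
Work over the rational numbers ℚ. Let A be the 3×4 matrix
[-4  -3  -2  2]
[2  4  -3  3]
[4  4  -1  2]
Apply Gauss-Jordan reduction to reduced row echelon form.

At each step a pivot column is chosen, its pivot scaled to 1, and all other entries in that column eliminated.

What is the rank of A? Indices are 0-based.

rank = 3

pivot(0,0)=-4: scale R0 → (1, 3/4, 1/2, -1/2)
  clear (1,0): R1 −= (2)R0 → (0, 5/2, -4, 4)
  clear (2,0): R2 −= (4)R0 → (0, 1, -3, 4)
pivot(1,1)=5/2: scale R1 → (0, 1, -8/5, 8/5)
  clear (0,1): R0 −= (3/4)R1 → (1, 0, 17/10, -17/10)
  clear (2,1): R2 −= (1)R1 → (0, 0, -7/5, 12/5)
pivot(2,2)=-7/5: scale R2 → (0, 0, 1, -12/7)
  clear (0,2): R0 −= (17/10)R2 → (1, 0, 0, 17/14)
  clear (1,2): R1 −= (-8/5)R2 → (0, 1, 0, -8/7)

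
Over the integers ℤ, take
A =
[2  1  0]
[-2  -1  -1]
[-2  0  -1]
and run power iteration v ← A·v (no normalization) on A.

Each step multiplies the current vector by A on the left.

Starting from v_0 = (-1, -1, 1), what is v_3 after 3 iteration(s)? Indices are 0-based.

v_0 = (-1, -1, 1).
v_1 = A·v_0 = (-3, 2, 1).
v_2 = A·v_1 = (-4, 3, 5).
v_3 = A·v_2 = (-5, 0, 3).

v_3 = (-5, 0, 3)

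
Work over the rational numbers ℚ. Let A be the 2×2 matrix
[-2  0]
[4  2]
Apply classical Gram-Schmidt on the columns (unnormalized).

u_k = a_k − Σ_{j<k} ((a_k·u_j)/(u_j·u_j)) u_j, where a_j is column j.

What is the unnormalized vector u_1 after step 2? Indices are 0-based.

Step 1: u_0 = a_0 = (-2, 4).
Step 2: u_1 = a_1 − (2/5)·u_0 = (4/5, 2/5).

u_1 = (4/5, 2/5)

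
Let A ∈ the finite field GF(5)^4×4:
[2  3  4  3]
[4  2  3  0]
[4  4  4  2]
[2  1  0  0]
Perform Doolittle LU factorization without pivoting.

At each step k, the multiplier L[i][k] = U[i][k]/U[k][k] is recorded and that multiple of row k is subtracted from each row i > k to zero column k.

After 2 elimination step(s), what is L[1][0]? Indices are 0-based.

k=0: U[0][0]=2
  eliminate (1,0): mult=2, new row 1: (0, 1, 0, 4); set L[1][0]=2
  eliminate (2,0): mult=2, new row 2: (0, 3, 1, 1); set L[2][0]=2
  eliminate (3,0): mult=1, new row 3: (0, 3, 1, 2); set L[3][0]=1
k=1: U[1][1]=1
  eliminate (2,1): mult=3, new row 2: (0, 0, 1, 4); set L[2][1]=3
  eliminate (3,1): mult=3, new row 3: (0, 0, 1, 0); set L[3][1]=3

L[1][0] = 2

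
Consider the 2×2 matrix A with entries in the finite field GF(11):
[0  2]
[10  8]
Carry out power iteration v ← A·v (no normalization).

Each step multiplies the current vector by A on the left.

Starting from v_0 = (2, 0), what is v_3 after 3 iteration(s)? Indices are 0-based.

v_0 = (2, 0).
v_1 = A·v_0 = (0, 9).
v_2 = A·v_1 = (7, 6).
v_3 = A·v_2 = (1, 8).

v_3 = (1, 8)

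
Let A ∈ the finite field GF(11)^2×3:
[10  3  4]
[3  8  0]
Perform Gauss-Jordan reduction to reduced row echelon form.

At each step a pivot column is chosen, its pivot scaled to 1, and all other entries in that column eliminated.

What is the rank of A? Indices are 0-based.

rank = 2

pivot(0,0)=10: scale R0 → (1, 8, 7)
  clear (1,0): R1 −= (3)R0 → (0, 6, 1)
pivot(1,1)=6: scale R1 → (0, 1, 2)
  clear (0,1): R0 −= (8)R1 → (1, 0, 2)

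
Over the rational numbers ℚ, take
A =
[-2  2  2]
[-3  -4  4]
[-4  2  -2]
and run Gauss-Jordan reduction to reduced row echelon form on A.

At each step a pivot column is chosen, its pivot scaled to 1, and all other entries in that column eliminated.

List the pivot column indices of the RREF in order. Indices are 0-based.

pivot columns: 0, 1, 2

pivot(0,0)=-2: scale R0 → (1, -1, -1)
  clear (1,0): R1 −= (-3)R0 → (0, -7, 1)
  clear (2,0): R2 −= (-4)R0 → (0, -2, -6)
pivot(1,1)=-7: scale R1 → (0, 1, -1/7)
  clear (0,1): R0 −= (-1)R1 → (1, 0, -8/7)
  clear (2,1): R2 −= (-2)R1 → (0, 0, -44/7)
pivot(2,2)=-44/7: scale R2 → (0, 0, 1)
  clear (0,2): R0 −= (-8/7)R2 → (1, 0, 0)
  clear (1,2): R1 −= (-1/7)R2 → (0, 1, 0)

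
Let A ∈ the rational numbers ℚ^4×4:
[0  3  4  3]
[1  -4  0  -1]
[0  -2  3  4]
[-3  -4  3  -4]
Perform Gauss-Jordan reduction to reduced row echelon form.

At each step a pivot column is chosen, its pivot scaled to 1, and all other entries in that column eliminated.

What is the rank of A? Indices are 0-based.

[1] R0 <-> R1
[1] R0 /= 1  ⇒  (1, -4, 0, -1)
     R3 -= -3·R0  ⇒  (0, -16, 3, -7)
[2] R1 /= 3  ⇒  (0, 1, 4/3, 1)
     R0 -= -4·R1  ⇒  (1, 0, 16/3, 3)
     R2 -= -2·R1  ⇒  (0, 0, 17/3, 6)
     R3 -= -16·R1  ⇒  (0, 0, 73/3, 9)
[3] R2 /= 17/3  ⇒  (0, 0, 1, 18/17)
     R0 -= 16/3·R2  ⇒  (1, 0, 0, -45/17)
     R1 -= 4/3·R2  ⇒  (0, 1, 0, -7/17)
     R3 -= 73/3·R2  ⇒  (0, 0, 0, -285/17)
[4] R3 /= -285/17  ⇒  (0, 0, 0, 1)
     R0 -= -45/17·R3  ⇒  (1, 0, 0, 0)
     R1 -= -7/17·R3  ⇒  (0, 1, 0, 0)
     R2 -= 18/17·R3  ⇒  (0, 0, 1, 0)

rank = 4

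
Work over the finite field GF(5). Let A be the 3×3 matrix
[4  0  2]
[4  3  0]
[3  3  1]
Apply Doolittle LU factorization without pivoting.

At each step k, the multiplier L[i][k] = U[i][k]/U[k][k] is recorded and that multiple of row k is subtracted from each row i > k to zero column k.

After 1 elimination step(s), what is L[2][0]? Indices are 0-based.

L[2][0] = 2

[col 0] pivot 4
  R1 -= 1*R0 → (0, 3, 3)  (L[1][0] := 1)
  R2 -= 2*R0 → (0, 3, 2)  (L[2][0] := 2)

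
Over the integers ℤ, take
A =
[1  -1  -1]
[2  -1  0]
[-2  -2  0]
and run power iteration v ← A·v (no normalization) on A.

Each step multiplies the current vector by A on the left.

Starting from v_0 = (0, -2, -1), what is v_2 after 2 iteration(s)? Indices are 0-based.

v_2 = (-3, 4, -10)

v_0 = (0, -2, -1).
v_1 = A·v_0 = (3, 2, 4).
v_2 = A·v_1 = (-3, 4, -10).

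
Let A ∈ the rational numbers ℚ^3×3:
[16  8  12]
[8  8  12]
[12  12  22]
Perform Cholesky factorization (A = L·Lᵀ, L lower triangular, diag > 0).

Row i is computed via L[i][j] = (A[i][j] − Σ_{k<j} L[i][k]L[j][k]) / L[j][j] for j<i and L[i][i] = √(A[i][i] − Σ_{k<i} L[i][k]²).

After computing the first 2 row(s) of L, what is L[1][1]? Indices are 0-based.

L[1][1] = 2

Step 1: L[0][0] = √(16) = 4.
  L[1][0] = (8) / L[0][0] = 2.
Step 2: L[1][1] = √(4) = 2.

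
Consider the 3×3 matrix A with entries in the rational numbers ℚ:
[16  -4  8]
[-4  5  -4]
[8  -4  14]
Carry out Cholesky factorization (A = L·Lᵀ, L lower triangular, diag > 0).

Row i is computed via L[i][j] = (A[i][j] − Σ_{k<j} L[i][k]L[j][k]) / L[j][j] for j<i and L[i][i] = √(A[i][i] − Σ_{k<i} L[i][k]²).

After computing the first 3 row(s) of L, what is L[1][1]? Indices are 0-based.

L[1][1] = 2

Step 1: L[0][0] = √(16) = 4.
  L[1][0] = (-4) / L[0][0] = -1.
Step 2: L[1][1] = √(4) = 2.
  L[2][0] = (8) / L[0][0] = 2.
  L[2][1] = (-2) / L[1][1] = -1.
Step 3: L[2][2] = √(9) = 3.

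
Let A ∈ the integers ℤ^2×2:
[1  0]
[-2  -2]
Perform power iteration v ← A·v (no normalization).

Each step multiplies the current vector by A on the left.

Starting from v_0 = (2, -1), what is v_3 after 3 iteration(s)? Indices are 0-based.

v_0 = (2, -1).
v_1 = A·v_0 = (2, -2).
v_2 = A·v_1 = (2, 0).
v_3 = A·v_2 = (2, -4).

v_3 = (2, -4)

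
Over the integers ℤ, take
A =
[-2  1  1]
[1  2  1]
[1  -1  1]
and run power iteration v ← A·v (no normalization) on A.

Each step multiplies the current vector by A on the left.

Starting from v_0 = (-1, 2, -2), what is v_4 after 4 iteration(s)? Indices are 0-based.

v_4 = (-47, -28, 14)

v_0 = (-1, 2, -2).
v_1 = A·v_0 = (2, 1, -5).
v_2 = A·v_1 = (-8, -1, -4).
v_3 = A·v_2 = (11, -14, -11).
v_4 = A·v_3 = (-47, -28, 14).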